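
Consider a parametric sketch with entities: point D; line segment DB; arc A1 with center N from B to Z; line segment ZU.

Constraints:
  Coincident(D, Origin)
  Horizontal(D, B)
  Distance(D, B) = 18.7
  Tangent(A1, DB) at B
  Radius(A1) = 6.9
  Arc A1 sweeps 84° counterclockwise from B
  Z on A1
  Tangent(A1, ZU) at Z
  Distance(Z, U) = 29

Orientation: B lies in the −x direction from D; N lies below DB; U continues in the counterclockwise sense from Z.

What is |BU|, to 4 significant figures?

36.39

On A1, B sits at bearing 90° from N; an 84° counterclockwise sweep puts Z at bearing 174°, so Z = N + 6.9·(cos 174°, sin 174°) = (-25.56, -6.179). Since A1 is tangent to ZU there, NZ ⟂ ZU, so ZU runs along (−sin 174°, cos 174°); with |ZU| = 29.0, U = (-28.59, -35.02). Then |BU| = |U − B| = 36.39.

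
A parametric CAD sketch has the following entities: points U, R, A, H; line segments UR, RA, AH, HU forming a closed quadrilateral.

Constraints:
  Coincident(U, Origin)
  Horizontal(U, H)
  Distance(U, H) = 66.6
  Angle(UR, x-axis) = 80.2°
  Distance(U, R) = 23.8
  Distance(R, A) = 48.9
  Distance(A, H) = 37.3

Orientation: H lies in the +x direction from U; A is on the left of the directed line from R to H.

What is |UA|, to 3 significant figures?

62.0

Checks: UR at 80.20° ✓; |RA| = 48.90 ✓; |AH| = 37.30 ✓.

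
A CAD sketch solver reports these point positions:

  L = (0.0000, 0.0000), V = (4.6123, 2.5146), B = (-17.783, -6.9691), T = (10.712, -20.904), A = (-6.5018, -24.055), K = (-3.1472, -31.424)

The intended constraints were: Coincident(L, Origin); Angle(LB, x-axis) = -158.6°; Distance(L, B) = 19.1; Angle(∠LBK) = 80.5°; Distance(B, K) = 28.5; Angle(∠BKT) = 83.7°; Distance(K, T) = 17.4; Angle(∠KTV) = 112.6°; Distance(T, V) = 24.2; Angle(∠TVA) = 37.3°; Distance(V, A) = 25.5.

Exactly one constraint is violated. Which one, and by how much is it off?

Distance(V, A) = 25.5 — off by 3.30.

L = (0.00, 0.00) ✓; LB at -158.6° ✓; |LB| = 19.10 ✓; ∠LBK = 80.50° ✓; |BK| = 28.50 ✓; ∠BKT = 83.70° ✓; |KT| = 17.40 ✓; ∠KTV = 112.6° ✓; |TV| = 24.20 ✓; ∠TVA = 37.30° ✓; |VA| = 28.80 ✗.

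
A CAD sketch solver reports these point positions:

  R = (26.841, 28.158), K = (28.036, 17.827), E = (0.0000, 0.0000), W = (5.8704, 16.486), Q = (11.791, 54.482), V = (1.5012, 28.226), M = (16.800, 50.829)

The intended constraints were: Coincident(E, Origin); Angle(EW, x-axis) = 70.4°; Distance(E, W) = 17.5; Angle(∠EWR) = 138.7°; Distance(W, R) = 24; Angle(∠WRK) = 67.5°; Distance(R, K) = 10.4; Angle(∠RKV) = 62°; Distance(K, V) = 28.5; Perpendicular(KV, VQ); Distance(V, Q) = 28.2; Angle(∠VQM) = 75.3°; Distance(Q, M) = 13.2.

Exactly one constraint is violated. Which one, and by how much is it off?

Distance(Q, M) = 13.2 — off by 7.00.

E = (0.00, 0.00) ✓; EW at 70.40° ✓; |EW| = 17.50 ✓; ∠EWR = 138.7° ✓; |WR| = 24.00 ✓; ∠WRK = 67.50° ✓; |RK| = 10.40 ✓; ∠RKV = 62.00° ✓; |KV| = 28.50 ✓; ∠(KV, VQ) = 90.00° ✓; |VQ| = 28.20 ✓; ∠VQM = 75.30° ✓; |QM| = 6.200 ✗.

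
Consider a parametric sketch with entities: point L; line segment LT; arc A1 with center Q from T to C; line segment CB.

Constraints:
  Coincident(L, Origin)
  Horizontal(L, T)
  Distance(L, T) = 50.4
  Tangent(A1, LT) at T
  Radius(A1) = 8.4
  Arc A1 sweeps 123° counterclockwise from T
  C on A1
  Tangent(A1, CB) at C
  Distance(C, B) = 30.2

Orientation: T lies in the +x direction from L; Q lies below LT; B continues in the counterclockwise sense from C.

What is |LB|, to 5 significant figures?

71.018

L is at the origin; LT is horizontal with |LT| = 50.4 and T on the +x side, so T = (50.400, 0.0000). A1 meets LT tangentially, so QT is at right angles to LT, so Q = T + (0, -8.4) = (50.400, -8.4000). On A1, T sits at bearing 90° from Q; a 123° counterclockwise sweep puts C at bearing 213°, so C = Q + 8.4·(cos 213°, sin 213°) = (43.355, -12.975). A1 meets CB tangentially, so QC is at right angles to CB, so CB runs along (−sin 213°, cos 213°); with |CB| = 30.2, B = (59.803, -38.303). Then |LB| = |B − L| = 71.018.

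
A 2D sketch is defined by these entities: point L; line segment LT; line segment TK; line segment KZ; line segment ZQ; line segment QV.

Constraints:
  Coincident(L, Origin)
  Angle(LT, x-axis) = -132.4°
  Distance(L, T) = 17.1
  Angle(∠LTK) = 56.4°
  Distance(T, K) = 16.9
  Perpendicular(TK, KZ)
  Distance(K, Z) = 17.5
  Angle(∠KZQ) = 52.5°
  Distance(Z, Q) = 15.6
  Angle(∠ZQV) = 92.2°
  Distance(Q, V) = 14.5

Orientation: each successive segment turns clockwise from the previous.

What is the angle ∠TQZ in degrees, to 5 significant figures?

156.98°

TK is perpendicular to KZ, so KZ runs at 14.000°; with |KZ| = 17.5, Z = (1.3611, 8.0040). ∠KZQ = 52.5° gives ZQ at -113.50° from the x-axis; with |ZQ| = 15.6, Q = (-4.8594, -6.3021). Then cos ∠TQZ = QT·QZ / (|QT||QZ|), giving 156.98°.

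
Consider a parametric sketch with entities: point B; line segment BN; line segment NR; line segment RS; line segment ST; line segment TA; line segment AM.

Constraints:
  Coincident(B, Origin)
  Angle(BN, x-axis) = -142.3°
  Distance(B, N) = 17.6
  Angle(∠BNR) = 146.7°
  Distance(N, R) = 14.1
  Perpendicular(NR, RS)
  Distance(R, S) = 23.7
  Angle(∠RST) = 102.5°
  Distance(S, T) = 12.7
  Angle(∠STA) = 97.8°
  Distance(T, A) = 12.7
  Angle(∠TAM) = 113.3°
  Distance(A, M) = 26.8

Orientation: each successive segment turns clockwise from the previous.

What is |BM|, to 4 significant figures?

34.23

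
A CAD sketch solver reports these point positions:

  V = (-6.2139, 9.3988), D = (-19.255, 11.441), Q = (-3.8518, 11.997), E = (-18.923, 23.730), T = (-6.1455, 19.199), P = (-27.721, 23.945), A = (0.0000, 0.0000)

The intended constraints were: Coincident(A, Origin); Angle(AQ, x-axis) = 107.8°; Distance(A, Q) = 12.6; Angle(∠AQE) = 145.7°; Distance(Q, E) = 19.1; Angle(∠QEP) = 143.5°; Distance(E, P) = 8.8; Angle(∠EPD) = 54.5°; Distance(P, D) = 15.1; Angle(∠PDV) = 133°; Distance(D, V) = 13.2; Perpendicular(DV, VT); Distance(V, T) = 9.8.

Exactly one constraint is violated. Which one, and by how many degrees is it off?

Perpendicular(DV, VT) — off by 8.50°.

A = (0.00, 0.00) ✓; AQ at 107.8° ✓; |AQ| = 12.60 ✓; ∠AQE = 145.7° ✓; |QE| = 19.10 ✓; ∠QEP = 143.5° ✓; |EP| = 8.801 ✓; ∠EPD = 54.50° ✓; |PD| = 15.10 ✓; ∠PDV = 133.0° ✓; |DV| = 13.20 ✓; ∠(DV, VT) = 98.50° ✗; |VT| = 9.800 ✓.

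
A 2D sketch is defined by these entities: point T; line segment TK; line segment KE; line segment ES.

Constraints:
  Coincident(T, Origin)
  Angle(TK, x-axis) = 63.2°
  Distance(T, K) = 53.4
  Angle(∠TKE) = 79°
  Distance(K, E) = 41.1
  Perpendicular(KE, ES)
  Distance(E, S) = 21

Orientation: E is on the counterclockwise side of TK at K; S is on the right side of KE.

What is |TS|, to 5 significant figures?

79.661

T is at the origin; TK runs at 63.2° with length 53.4, so K = 53.4·(cos 63.2°, sin 63.2°) = (24.077, 47.664). ∠TKE = 79.0°, so KE runs at 63.2° + (180° − 79.0°) = 164.20° from the x-axis; with |KE| = 41.1, E = K + 41.1·(cos 164.20°, sin 164.20°) = (-15.470, 58.855). KE is perpendicular to ES; with |ES| = 21.0 on the right of KE, S = E + 21.0·(0.27228, 0.96222) = (-9.7524, 79.061). Then |TS| = |S − T| = 79.661.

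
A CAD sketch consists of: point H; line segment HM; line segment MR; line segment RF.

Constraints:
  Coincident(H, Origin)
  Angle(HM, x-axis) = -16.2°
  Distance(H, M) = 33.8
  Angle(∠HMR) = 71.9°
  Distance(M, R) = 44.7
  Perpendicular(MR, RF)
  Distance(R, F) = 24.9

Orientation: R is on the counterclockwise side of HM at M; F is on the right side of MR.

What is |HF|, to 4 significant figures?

66.50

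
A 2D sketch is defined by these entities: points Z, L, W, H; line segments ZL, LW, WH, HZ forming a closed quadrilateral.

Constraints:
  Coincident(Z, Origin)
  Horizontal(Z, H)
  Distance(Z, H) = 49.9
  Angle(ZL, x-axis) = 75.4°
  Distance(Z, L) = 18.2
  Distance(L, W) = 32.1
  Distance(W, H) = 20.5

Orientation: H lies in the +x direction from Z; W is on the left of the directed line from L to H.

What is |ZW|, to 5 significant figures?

39.818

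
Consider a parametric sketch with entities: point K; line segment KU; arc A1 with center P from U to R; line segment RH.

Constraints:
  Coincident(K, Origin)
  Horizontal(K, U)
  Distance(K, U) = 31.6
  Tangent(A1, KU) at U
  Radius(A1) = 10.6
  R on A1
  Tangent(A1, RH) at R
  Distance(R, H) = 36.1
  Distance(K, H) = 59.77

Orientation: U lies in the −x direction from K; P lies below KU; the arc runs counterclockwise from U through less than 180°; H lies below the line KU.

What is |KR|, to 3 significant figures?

43.8

Checks: K.y = 0.00, U.y = 0.00 ✓; |PU| = 10.60 ✓; |PR| = 10.60 ✓; ∠(PR, RH) = 90.00° ✓; |RH| = 36.10 ✓; |KH| = 59.77 ✓.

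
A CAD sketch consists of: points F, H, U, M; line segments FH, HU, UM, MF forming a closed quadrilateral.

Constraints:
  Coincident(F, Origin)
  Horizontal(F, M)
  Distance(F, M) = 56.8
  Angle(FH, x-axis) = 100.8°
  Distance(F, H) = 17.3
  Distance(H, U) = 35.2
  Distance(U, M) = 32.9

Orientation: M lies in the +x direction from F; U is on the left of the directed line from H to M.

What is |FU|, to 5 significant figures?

38.171

F is at the origin; FM is horizontal with |FM| = 56.8 and M in +x, so M = (56.8, 0). FH runs at 100.8° with |FH| = 17.3, so H = (-3.2417, 16.994). U is determined by |HU| = 35.2 and |UM| = 32.9 together: it lies at the intersection of circle(H, 35.2) and circle(M, 32.9). With |HM| = 62.400, the foot of the radical line on HM is 32.455 from H and the perpendicular offset is √(35.2² − 32.455²) = 13.627. Taking the left-of-HM solution: U = (31.698, 21.267).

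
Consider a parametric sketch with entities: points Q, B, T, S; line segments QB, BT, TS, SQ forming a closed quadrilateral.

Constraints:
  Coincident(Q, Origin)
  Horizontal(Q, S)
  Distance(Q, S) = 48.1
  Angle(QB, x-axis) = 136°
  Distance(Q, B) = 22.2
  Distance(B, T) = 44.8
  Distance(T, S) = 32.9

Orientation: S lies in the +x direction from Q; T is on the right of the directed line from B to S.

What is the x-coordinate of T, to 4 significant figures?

18.15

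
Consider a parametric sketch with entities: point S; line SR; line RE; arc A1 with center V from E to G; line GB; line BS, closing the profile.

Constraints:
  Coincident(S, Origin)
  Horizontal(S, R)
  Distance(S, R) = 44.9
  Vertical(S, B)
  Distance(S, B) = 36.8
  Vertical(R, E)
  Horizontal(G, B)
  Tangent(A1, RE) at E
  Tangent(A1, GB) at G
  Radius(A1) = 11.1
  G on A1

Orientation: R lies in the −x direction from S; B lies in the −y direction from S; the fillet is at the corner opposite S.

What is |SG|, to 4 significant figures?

49.97

S is at the origin; S and R share the same y with |SR| = 44.9 and R on the −x side, so R = (-44.90, 0.000). SB is vertical with |SB| = 36.8 and B on the −y side, so B = (0.000, -36.80). The virtual corner opposite S is at (-44.90, -36.80). The tangent condition forces VE to be normal to RE and tangency of A1 to GB means the radius VG is perpendicular to GB, with radius 11.1, so the center V sits 11.1 in from both sides at V = (-33.80, -25.70). That places the tangent points at E = (-44.90, -25.70) on RE and G = (-33.80, -36.80) on GB. Then |SG| = |G − S| = 49.97.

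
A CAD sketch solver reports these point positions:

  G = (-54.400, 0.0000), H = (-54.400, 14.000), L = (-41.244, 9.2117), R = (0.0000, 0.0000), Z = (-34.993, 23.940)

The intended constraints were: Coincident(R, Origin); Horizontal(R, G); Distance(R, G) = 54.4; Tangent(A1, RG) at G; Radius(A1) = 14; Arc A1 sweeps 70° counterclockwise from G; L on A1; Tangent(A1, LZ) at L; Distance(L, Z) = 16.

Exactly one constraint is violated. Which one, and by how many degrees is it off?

Tangent(A1, LZ) at L — off by 3.00°.

R = (0.00, 0.00) ✓; R.y = 0.00, G.y = 0.00 ✓; |RG| = 54.40 ✓; ∠(HG, GR) = 90.00° ✓; |HG| = 14.00 ✓; bearing(H→L) − bearing(H→G) = 70.00° ✓; |HL| = 14.00 ✓; ∠(HL, LZ) = 93.00° ✗; |LZ| = 16.00 ✓.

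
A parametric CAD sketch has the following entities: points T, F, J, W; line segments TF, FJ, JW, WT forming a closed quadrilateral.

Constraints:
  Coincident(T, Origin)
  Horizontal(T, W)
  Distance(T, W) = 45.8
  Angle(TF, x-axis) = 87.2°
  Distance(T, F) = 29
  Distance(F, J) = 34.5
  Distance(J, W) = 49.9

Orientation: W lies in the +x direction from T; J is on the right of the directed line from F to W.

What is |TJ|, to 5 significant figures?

6.4072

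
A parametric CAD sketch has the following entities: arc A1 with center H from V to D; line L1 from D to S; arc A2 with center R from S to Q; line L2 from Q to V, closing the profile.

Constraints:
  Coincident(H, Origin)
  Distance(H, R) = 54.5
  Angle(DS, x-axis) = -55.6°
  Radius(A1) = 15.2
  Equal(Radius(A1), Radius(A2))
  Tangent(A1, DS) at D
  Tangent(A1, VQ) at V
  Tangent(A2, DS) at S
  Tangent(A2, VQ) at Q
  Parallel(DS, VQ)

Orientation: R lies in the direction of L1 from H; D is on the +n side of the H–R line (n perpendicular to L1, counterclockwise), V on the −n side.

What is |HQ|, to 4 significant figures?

56.58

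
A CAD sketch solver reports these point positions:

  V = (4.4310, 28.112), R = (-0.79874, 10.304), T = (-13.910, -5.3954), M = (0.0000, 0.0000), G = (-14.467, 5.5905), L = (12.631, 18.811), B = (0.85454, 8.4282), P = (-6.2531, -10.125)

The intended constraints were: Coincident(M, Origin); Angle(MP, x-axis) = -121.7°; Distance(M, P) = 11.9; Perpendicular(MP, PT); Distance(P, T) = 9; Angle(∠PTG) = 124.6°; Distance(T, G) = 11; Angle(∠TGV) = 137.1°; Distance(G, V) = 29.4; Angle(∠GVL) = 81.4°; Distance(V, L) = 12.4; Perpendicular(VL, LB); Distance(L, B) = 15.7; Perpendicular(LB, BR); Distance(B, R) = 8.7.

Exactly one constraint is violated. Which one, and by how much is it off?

Distance(B, R) = 8.7 — off by 6.20.

M = (0.00, 0.00) ✓; MP at -121.7° ✓; |MP| = 11.90 ✓; ∠(MP, PT) = 90.00° ✓; |PT| = 9.000 ✓; ∠PTG = 124.6° ✓; |TG| = 11.00 ✓; ∠TGV = 137.1° ✓; |GV| = 29.40 ✓; ∠GVL = 81.40° ✓; |VL| = 12.40 ✓; ∠(VL, LB) = 90.00° ✓; |LB| = 15.70 ✓; ∠(LB, BR) = 90.01° ✓; |BR| = 2.500 ✗.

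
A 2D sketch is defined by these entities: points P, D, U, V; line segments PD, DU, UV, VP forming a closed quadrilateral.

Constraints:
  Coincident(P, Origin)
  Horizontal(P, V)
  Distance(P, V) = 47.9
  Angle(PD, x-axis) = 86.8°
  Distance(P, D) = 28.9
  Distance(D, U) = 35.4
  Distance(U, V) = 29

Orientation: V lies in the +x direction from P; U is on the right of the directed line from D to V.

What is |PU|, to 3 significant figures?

19.1

Checks: |DU| = 35.40 ✓; |UV| = 29.00 ✓.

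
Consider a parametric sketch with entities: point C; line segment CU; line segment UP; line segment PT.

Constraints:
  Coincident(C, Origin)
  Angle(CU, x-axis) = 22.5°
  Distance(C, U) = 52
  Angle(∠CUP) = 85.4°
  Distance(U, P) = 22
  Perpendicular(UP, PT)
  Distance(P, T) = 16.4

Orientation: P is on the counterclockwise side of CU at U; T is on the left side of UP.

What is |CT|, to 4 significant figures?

39.67

C is at the origin; CU runs at 22.5° with length 52.0, so U = 52.0·(cos 22.5°, sin 22.5°) = (48.04, 19.90). ∠CUP = 85.4°, so UP runs at 22.5° + (180° − 85.4°) = 117.1° from the x-axis; with |UP| = 22.0, P = U + 22.0·(cos 117.1°, sin 117.1°) = (38.02, 39.48). UP is perpendicular to PT; with |PT| = 16.4 on the left of UP, T = P + 16.4·(-0.8902, -0.4555) = (23.42, 32.01). Then |CT| = |T − C| = 39.67.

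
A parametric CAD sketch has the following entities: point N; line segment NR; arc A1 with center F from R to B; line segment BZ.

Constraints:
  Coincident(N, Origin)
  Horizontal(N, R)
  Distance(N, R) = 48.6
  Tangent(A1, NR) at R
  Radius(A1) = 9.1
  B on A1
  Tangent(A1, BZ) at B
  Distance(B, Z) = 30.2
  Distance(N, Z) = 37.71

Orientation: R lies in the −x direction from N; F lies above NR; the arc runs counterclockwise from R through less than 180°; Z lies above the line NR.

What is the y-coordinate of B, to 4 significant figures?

3.993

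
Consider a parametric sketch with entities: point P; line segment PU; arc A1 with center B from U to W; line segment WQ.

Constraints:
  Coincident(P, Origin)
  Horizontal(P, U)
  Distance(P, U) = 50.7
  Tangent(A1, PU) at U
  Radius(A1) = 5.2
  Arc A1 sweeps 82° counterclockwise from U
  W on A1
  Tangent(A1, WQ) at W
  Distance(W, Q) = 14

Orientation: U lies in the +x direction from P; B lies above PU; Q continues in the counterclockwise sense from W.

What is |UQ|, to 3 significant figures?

19.7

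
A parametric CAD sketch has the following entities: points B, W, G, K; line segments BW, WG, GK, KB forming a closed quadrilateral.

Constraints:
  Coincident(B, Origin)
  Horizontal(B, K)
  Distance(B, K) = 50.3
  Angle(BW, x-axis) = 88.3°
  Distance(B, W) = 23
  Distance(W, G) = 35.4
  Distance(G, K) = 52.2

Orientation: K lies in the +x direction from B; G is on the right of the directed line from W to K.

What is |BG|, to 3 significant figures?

12.4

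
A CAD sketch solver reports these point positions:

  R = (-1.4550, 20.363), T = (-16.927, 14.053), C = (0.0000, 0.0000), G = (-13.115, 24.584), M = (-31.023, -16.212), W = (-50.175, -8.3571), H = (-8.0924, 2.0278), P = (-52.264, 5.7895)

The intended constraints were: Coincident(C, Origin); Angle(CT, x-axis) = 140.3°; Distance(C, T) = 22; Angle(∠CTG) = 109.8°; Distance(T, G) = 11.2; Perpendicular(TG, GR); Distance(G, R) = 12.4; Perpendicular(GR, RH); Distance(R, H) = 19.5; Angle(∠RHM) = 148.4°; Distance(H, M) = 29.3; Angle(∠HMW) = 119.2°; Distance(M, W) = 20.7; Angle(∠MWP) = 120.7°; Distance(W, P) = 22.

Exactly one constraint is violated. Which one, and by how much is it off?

Distance(W, P) = 22 — off by 7.70.

C = (0.00, 0.00) ✓; CT at 140.3° ✓; |CT| = 22.00 ✓; ∠CTG = 109.8° ✓; |TG| = 11.20 ✓; ∠(TG, GR) = 90.00° ✓; |GR| = 12.40 ✓; ∠(GR, RH) = 90.00° ✓; |RH| = 19.50 ✓; ∠RHM = 148.4° ✓; |HM| = 29.30 ✓; ∠HMW = 119.2° ✓; |MW| = 20.70 ✓; ∠MWP = 120.7° ✓; |WP| = 14.30 ✗.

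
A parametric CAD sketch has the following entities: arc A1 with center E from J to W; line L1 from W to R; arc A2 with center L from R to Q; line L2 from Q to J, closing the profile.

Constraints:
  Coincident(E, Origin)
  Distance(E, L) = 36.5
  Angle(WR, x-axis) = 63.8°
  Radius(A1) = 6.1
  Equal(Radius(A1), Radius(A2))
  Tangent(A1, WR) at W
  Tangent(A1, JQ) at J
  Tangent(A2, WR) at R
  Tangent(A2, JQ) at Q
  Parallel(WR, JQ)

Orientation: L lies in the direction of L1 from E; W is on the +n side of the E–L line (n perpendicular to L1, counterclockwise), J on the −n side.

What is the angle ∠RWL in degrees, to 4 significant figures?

9.488°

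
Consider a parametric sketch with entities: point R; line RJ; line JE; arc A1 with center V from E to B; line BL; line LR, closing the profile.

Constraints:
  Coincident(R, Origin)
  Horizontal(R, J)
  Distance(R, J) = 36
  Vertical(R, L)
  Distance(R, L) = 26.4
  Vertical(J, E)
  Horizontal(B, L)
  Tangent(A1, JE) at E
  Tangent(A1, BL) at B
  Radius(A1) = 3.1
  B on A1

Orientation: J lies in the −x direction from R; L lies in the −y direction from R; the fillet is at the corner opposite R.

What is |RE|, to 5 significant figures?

42.882

R is at the origin; R and J share the same y with |RJ| = 36.0 and J on the −x side, so J = (-36.000, 0.0000). R and L share the same x with |RL| = 26.4 and L on the −y side, so L = (0.0000, -26.400). The virtual corner opposite R is at (-36.000, -26.400). The tangent condition forces VE to be normal to JE and the tangent condition forces VB to be normal to BL, with radius 3.1, so the center V sits 3.1 in from both sides at V = (-32.900, -23.300). That places the tangent points at E = (-36.000, -23.300) on JE and B = (-32.900, -26.400) on BL. Then |RE| = |E − R| = 42.882.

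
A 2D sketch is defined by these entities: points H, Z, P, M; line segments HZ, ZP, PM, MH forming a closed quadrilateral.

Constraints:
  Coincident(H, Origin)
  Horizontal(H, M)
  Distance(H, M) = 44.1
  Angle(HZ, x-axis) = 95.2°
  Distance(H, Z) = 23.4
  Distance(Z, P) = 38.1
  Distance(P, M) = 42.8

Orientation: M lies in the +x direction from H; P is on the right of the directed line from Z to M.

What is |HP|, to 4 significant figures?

14.83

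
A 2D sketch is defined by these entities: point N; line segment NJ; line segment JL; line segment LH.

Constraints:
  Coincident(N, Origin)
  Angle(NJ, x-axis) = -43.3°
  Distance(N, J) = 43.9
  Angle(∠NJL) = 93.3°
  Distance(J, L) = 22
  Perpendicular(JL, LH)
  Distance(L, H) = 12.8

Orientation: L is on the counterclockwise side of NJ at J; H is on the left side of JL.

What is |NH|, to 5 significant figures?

39.551

N is at the origin; NJ runs at -43.3° with length 43.9, so J = 43.9·(cos -43.3°, sin -43.3°) = (31.949, -30.107). ∠NJL = 93.3°, so JL runs at -43.3° + (180° − 93.3°) = 43.400° from the x-axis; with |JL| = 22.0, L = J + 22.0·(cos 43.400°, sin 43.400°) = (47.934, -14.992). JL ⟂ LH; with |LH| = 12.8 on the left of JL, H = L + 12.8·(-0.68709, 0.72657) = (39.139, -5.6913). Then |NH| = |H − N| = 39.551.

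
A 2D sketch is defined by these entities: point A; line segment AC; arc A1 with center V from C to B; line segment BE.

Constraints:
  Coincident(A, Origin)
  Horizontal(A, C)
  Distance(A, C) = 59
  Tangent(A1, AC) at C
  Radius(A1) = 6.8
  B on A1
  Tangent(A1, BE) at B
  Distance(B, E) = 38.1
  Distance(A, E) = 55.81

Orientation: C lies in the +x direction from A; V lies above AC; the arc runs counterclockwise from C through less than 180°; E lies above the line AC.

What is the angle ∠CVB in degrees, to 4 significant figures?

131.2°

A is at the origin; A and C share the same y with |AC| = 59.0 and C on the +x side, so C = (59.00, 0.000). Since A1 is tangent to AC there, VC ⟂ AC, so V = C + (0, 6.8) = (59.00, 6.800). Since VB ⟂ BE (tangency), |VE| = √(6.8² + 38.1²) = 38.70 regardless of where B sits on A1. So E lies on both circle(A, 55.81) and circle(V, 38.70); the above-AC intersection is E = (38.99, 39.93). B is the foot of the tangent from E: B = (64.11, 11.28).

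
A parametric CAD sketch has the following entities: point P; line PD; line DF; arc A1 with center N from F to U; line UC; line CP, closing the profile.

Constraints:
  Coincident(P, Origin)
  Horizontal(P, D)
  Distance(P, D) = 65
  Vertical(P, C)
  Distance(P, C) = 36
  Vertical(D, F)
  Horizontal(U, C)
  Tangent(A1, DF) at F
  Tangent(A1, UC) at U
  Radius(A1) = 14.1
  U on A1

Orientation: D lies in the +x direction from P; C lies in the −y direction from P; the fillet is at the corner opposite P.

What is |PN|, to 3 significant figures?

55.4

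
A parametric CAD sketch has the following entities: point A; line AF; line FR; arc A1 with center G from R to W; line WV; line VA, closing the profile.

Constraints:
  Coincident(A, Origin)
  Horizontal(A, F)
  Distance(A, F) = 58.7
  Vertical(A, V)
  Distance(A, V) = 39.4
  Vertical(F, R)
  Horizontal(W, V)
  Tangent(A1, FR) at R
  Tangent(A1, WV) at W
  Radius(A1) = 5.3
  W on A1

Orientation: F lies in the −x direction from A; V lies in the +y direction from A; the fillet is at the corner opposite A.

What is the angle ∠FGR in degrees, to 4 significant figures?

81.17°

A is at the origin; A and F share the same y with |AF| = 58.7 and F on the −x side, so F = (-58.70, 0.000). AV is vertical with |AV| = 39.4 and V on the +y side, so V = (0.000, 39.40). The virtual corner opposite A is at (-58.70, 39.40). The tangent condition forces GR to be normal to FR and A1 meets WV tangentially, so GW is at right angles to WV, with radius 5.3, so the center G sits 5.3 in from both sides at G = (-53.40, 34.10). That places the tangent points at R = (-58.70, 34.10) on FR and W = (-53.40, 39.40) on WV. Then cos ∠FGR = GF·GR / (|GF||GR|), giving 81.17°.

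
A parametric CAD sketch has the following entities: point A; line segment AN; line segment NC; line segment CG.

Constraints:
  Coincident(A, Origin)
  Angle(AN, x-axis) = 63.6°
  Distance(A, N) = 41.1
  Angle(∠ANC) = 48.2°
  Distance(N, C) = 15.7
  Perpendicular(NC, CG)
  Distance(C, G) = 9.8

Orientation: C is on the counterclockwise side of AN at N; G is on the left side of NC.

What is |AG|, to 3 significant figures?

23.9

A is at the origin; AN runs at 63.6° with length 41.1, so N = 41.1·(cos 63.6°, sin 63.6°) = (18.3, 36.8). ∠ANC = 48.2°, so NC runs at 63.6° + (180° − 48.2°) = 195° from the x-axis; with |NC| = 15.7, C = N + 15.7·(cos 195°, sin 195°) = (3.14, 32.6). NC is perpendicular to CG; with |CG| = 9.8 on the left of NC, G = C + 9.8·(0.266, -0.964) = (5.74, 23.2). Then |AG| = |G − A| = 23.9.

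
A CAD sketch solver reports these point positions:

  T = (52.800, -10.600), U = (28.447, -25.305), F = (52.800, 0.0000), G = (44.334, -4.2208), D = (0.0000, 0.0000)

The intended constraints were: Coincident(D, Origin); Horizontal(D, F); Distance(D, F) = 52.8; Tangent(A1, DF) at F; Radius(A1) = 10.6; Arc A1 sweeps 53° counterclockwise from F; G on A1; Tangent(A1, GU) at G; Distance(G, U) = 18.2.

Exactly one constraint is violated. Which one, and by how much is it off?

Distance(G, U) = 18.2 — off by 8.20.

D = (0.00, 0.00) ✓; D.y = 0.00, F.y = 0.00 ✓; |DF| = 52.80 ✓; ∠(TF, FD) = 90.00° ✓; |TF| = 10.60 ✓; bearing(T→G) − bearing(T→F) = 53.00° ✓; |TG| = 10.60 ✓; ∠(TG, GU) = 90.00° ✓; |GU| = 26.40 ✗.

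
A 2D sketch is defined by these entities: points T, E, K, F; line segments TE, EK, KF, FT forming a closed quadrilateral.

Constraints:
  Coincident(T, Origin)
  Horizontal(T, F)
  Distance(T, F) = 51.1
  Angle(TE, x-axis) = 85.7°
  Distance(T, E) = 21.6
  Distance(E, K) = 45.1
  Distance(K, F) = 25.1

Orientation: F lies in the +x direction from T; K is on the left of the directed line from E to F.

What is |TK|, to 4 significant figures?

52.75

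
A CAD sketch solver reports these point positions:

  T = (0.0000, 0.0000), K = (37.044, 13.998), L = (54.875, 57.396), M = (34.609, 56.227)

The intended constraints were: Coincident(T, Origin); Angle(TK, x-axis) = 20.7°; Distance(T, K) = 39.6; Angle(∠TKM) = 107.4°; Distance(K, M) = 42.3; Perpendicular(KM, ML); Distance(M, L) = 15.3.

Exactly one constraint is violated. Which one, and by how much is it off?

Distance(M, L) = 15.3 — off by 5.00.

T = (0.00, 0.00) ✓; TK at 20.70° ✓; |TK| = 39.60 ✓; ∠TKM = 107.4° ✓; |KM| = 42.30 ✓; ∠(KM, ML) = 90.00° ✓; |ML| = 20.30 ✗.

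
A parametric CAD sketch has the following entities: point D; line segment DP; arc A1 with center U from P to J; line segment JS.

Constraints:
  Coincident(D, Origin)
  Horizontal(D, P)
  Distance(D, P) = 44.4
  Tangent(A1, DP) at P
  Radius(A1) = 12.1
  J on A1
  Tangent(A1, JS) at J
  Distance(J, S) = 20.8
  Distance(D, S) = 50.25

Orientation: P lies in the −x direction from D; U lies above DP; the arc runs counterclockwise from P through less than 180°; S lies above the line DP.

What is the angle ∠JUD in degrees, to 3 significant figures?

25.7°

Checks: |UJ| = 12.10 ✓; ∠(UJ, JS) = 90.00° ✓; |JS| = 20.80 ✓; |DS| = 50.25 ✓.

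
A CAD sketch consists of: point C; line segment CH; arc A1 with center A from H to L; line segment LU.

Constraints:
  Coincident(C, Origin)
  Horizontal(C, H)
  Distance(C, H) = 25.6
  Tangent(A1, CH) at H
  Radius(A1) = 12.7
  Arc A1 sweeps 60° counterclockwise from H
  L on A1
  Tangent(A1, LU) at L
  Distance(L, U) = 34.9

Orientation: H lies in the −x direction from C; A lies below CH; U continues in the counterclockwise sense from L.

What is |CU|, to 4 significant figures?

65.26

On A1, H sits at bearing 90° from A; a 60° counterclockwise sweep puts L at bearing 150°, so L = A + 12.7·(cos 150°, sin 150°) = (-36.60, -6.350). A1 meets LU tangentially, so AL is at right angles to LU, so LU runs along (−sin 150°, cos 150°); with |LU| = 34.9, U = (-54.05, -36.57). Then |CU| = |U − C| = 65.26.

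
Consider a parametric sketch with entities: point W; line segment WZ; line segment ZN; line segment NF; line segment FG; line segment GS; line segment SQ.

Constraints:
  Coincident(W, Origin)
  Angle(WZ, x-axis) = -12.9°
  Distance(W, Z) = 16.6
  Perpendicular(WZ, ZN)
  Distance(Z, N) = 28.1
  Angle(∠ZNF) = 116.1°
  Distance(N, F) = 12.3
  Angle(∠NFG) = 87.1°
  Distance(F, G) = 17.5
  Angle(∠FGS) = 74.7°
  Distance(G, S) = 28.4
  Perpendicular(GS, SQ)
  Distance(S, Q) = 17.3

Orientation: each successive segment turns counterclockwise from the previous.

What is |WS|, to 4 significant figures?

30.01

W is at the origin; WZ runs at -12.9° with length 16.6, so Z = (16.18, -3.706). WZ ⟂ ZN, so ZN runs at 77.10°; with |ZN| = 28.1, N = (22.45, 23.68). ∠ZNF = 116.1° gives NF at 141.0° from the x-axis; with |NF| = 12.3, F = (12.90, 31.43). ∠NFG = 87.1° gives FG at -126.1° from the x-axis; with |FG| = 17.5, G = (2.585, 17.29). ∠FGS = 74.7° gives GS at -20.80° from the x-axis; with |GS| = 28.4, S = (29.13, 7.201). Then |WS| = |S − W| = 30.01.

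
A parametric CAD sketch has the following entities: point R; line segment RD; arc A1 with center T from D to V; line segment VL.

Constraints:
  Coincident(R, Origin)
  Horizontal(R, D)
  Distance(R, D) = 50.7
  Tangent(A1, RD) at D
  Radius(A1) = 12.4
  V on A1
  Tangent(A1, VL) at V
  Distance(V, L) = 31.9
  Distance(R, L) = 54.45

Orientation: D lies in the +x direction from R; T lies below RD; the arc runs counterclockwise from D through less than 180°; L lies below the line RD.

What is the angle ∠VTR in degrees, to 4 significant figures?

6.140°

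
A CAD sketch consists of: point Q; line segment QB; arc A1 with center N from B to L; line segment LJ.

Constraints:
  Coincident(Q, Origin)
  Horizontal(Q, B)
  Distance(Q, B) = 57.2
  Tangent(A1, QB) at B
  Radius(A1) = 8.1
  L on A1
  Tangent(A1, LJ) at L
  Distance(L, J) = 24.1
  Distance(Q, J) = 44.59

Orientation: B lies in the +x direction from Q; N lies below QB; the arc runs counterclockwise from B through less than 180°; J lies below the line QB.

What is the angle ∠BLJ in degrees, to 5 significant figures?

151.14°

Q is at the origin; Q and B share the same y with |QB| = 57.2 and B on the +x side, so B = (57.200, 0.0000). Tangency of A1 to QB means the radius NB is perpendicular to QB, so N = B + (0, -8.1) = (57.200, -8.1000). Since NL ⟂ LJ (tangency), |NJ| = √(8.1² + 24.1²) = 25.425 regardless of where L sits on A1. So J lies on both circle(Q, 44.59) and circle(N, 25.425); the below-QB intersection is J = (37.483, -24.152). L is the foot of the tangent from J: L = (50.351, -3.7749).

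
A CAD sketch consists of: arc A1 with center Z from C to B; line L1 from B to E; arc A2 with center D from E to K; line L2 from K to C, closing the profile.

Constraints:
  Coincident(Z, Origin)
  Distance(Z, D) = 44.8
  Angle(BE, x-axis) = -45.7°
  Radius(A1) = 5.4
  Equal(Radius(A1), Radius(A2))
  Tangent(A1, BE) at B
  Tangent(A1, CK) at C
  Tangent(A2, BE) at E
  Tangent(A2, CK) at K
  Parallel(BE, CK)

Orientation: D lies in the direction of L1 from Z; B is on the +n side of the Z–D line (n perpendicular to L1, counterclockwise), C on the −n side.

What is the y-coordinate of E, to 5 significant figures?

-28.292

The slot axis is L1's direction at -45.7°, so u = (cos -45.7°, sin -45.7°) = (0.69842, -0.71569) and n = (−sin -45.7°, cos -45.7°) = (0.71569, 0.69842). Z is at the origin and D lies 44.8 along u from Z, so D = 44.8·u = (31.289, -32.063). Tangency of A1 to both parallel lines with radius 5.4 puts B and C at Z ± 5.4·n: B = (3.8647, 3.7714), C = (-3.8647, -3.7714). Equal radii place E and K the same way about D: E = D + 5.4·n = (35.154, -28.292), K = D − 5.4·n = (27.424, -35.834). So E.y = -28.292.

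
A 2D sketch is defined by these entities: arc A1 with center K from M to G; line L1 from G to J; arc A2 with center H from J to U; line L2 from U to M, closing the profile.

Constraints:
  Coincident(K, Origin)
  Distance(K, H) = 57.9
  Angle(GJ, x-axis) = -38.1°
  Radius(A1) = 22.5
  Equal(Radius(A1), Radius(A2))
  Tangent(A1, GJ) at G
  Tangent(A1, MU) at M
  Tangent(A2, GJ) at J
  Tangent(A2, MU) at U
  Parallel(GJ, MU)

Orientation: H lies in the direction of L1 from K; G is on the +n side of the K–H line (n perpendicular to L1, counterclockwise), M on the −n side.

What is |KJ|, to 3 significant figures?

62.1

Tangency of A1 to both parallel lines with radius 22.5 puts G and M at K ± 22.5·n: G = (13.9, 17.7), M = (-13.9, -17.7). Equal radii place J and U the same way about H: J = H + 22.5·n = (59.4, -18.0), U = H − 22.5·n = (31.7, -53.4). Then |KJ| = |J − K| = 62.1.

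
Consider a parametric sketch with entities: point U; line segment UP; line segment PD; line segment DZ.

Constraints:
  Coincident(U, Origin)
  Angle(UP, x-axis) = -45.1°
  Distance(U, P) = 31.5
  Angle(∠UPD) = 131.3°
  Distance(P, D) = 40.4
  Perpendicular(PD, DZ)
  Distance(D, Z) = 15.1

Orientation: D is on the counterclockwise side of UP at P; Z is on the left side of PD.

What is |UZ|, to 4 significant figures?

61.79

U is at the origin; UP runs at -45.1° with length 31.5, so P = 31.5·(cos -45.1°, sin -45.1°) = (22.23, -22.31). ∠UPD = 131.3°, so PD runs at -45.1° + (180° − 131.3°) = 3.600° from the x-axis; with |PD| = 40.4, D = P + 40.4·(cos 3.600°, sin 3.600°) = (62.56, -19.78). PD is perpendicular to DZ; with |DZ| = 15.1 on the left of PD, Z = D + 15.1·(-0.06279, 0.9980) = (61.61, -4.706). Then |UZ| = |Z − U| = 61.79.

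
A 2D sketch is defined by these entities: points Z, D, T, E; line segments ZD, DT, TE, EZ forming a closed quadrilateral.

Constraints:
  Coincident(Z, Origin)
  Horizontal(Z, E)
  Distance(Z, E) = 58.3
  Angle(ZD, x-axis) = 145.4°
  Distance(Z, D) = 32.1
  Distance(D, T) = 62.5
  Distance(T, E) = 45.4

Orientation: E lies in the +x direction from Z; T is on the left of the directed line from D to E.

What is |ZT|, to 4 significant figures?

50.07

Checks: |DT| = 62.50 ✓; |TE| = 45.40 ✓.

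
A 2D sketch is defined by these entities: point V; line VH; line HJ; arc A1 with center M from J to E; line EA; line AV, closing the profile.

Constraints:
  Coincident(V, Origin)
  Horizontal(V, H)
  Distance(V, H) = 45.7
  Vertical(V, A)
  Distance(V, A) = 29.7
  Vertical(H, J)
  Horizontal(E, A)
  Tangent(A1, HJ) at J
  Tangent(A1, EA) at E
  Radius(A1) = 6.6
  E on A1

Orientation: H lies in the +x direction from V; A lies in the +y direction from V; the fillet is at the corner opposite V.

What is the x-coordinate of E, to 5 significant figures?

39.100

The virtual corner opposite V is at (45.700, 29.700). Tangency of A1 to HJ means the radius MJ is perpendicular to HJ and the tangent condition forces ME to be normal to EA, with radius 6.6, so the center M sits 6.6 in from both sides at M = (39.100, 23.100). That places the tangent points at J = (45.700, 23.100) on HJ and E = (39.100, 29.700) on EA. So E.x = 39.100.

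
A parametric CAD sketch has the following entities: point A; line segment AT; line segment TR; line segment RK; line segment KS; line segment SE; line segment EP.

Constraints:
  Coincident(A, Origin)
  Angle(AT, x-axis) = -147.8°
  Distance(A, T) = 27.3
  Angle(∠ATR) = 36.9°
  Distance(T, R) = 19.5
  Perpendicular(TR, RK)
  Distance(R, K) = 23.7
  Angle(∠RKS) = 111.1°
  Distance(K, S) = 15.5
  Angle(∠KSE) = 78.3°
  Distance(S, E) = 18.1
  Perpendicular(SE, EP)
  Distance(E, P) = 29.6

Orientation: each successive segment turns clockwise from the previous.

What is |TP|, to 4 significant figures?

31.97

∠KSE = 78.3° gives SE at 168.5° from the x-axis; with |SE| = 18.1, E = (-11.69, -16.68). The perpendicularity gives EP at right angles to SE, so EP runs at 78.50°; with |EP| = 29.6, P = (-5.785, 12.33). Then |TP| = |P − T| = 31.97.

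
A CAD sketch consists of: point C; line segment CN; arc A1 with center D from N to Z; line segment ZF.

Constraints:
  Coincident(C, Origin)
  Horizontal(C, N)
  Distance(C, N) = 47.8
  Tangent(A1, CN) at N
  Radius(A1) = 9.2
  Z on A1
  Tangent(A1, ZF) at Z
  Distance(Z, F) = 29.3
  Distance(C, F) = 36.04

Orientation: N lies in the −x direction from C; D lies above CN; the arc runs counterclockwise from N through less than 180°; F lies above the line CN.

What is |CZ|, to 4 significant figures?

40.52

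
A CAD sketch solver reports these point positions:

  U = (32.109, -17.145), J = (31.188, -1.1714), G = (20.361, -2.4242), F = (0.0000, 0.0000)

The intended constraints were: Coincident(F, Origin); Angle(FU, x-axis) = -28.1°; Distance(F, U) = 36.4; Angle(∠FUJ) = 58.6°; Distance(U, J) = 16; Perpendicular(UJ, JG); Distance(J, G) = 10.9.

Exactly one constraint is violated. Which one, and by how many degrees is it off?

Perpendicular(UJ, JG) — off by 3.30°.

F = (0.00, 0.00) ✓; FU at -28.10° ✓; |FU| = 36.40 ✓; ∠FUJ = 58.60° ✓; |UJ| = 16.00 ✓; ∠(UJ, JG) = 93.30° ✗; |JG| = 10.90 ✓.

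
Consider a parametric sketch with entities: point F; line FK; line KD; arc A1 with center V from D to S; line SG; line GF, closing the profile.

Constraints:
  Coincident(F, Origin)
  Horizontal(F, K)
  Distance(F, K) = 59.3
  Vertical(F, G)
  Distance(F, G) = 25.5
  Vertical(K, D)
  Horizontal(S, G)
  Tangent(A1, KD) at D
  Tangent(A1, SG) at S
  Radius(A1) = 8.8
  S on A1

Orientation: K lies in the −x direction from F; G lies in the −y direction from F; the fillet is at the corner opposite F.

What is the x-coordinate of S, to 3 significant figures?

-50.5

F is at the origin; F and K share the same y with |FK| = 59.3 and K on the −x side, so K = (-59.3, 0.00). F and G share the same x with |FG| = 25.5 and G on the −y side, so G = (0.00, -25.5). The virtual corner opposite F is at (-59.3, -25.5). The tangent condition forces VD to be normal to KD and tangency of A1 to SG means the radius VS is perpendicular to SG, with radius 8.8, so the center V sits 8.8 in from both sides at V = (-50.5, -16.7). That places the tangent points at D = (-59.3, -16.7) on KD and S = (-50.5, -25.5) on SG. So S.x = -50.5.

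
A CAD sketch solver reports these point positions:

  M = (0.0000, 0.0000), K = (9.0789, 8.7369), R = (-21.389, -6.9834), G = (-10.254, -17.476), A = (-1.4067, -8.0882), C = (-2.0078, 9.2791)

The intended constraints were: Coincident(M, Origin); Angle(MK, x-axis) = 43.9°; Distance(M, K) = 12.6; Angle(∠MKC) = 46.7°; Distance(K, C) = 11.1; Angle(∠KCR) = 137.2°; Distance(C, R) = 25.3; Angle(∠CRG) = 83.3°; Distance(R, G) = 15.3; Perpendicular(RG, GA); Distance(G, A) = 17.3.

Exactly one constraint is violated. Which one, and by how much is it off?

Distance(G, A) = 17.3 — off by 4.40.

M = (0.00, 0.00) ✓; MK at 43.90° ✓; |MK| = 12.60 ✓; ∠MKC = 46.70° ✓; |KC| = 11.10 ✓; ∠KCR = 137.2° ✓; |CR| = 25.30 ✓; ∠CRG = 83.30° ✓; |RG| = 15.30 ✓; ∠(RG, GA) = 90.00° ✓; |GA| = 12.90 ✗.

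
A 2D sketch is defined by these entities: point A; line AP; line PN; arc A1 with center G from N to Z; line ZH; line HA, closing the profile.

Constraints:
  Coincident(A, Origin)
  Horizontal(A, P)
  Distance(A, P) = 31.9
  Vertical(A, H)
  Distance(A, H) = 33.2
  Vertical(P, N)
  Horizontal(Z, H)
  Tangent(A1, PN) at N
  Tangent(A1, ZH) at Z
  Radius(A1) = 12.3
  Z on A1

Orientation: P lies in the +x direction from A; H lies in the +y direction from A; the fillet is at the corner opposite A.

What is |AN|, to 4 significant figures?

38.14

A is at the origin; AP is horizontal with |AP| = 31.9 and P on the +x side, so P = (31.90, 0.000). AH is vertical with |AH| = 33.2 and H on the +y side, so H = (0.000, 33.20). The virtual corner opposite A is at (31.90, 33.20). The tangent condition forces GN to be normal to PN and the tangent condition forces GZ to be normal to ZH, with radius 12.3, so the center G sits 12.3 in from both sides at G = (19.60, 20.90). That places the tangent points at N = (31.90, 20.90) on PN and Z = (19.60, 33.20) on ZH. Then |AN| = |N − A| = 38.14.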